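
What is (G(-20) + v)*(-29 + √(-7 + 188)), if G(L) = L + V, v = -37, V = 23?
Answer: 986 - 34*√181 ≈ 528.58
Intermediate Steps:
G(L) = 23 + L (G(L) = L + 23 = 23 + L)
(G(-20) + v)*(-29 + √(-7 + 188)) = ((23 - 20) - 37)*(-29 + √(-7 + 188)) = (3 - 37)*(-29 + √181) = -34*(-29 + √181) = 986 - 34*√181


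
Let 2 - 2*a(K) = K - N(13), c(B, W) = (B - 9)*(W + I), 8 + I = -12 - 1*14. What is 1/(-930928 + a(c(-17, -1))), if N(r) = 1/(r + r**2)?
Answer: -364/339023047 ≈ -1.0737e-6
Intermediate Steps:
I = -34 (I = -8 + (-12 - 1*14) = -8 + (-12 - 14) = -8 - 26 = -34)
c(B, W) = (-34 + W)*(-9 + B) (c(B, W) = (B - 9)*(W - 34) = (-9 + B)*(-34 + W) = (-34 + W)*(-9 + B))
a(K) = 365/364 - K/2 (a(K) = 1 - (K - 1/(13*(1 + 13)))/2 = 1 - (K - 1/(13*14))/2 = 1 - (K - 1*1/182)/2 = 1 - (K - 1/182)/2 = 1 - (-1/182 + K)/2 = 1 + (1/364 - K/2) = 365/364 - K/2)
1/(-930928 + a(c(-17, -1))) = 1/(-930928 + (365/364 - (306 - 34*(-17) - 9*(-1) - 17*(-1))/2)) = 1/(-930928 + (365/364 - (306 + 578 + 9 + 17)/2)) = 1/(-930928 + (365/364 - 1/2*910)) = 1/(-930928 + (365/364 - 455)) = 1/(-930928 - 165255/364) = 1/(-339023047/364) = -364/339023047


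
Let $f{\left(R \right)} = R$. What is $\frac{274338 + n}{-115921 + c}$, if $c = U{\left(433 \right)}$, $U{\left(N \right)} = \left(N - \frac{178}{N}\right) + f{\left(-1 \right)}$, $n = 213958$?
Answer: $- \frac{211432168}{50006915} \approx -4.2281$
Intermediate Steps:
$U{\left(N \right)} = -1 + N - \frac{178}{N}$ ($U{\left(N \right)} = \left(N - \frac{178}{N}\right) - 1 = -1 + N - \frac{178}{N}$)
$c = \frac{186878}{433}$ ($c = -1 + 433 - \frac{178}{433} = \frac{186878}{433} \approx 431.59$)
$\frac{274338 + n}{-115921 + c} = \frac{274338 + 213958}{-115921 + \frac{186878}{433}} = \frac{488296}{- \frac{50006915}{433}} = 488296 \left(- \frac{433}{50006915}\right) = - \frac{211432168}{50006915}$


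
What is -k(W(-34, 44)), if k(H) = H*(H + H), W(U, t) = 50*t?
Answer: -9680000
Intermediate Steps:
k(H) = 2*H² (k(H) = H*(2*H) = 2*H²)
-k(W(-34, 44)) = -2*(50*44)² = -2*2200² = -2*4840000 = -1*9680000 = -9680000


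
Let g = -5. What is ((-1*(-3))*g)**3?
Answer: -3375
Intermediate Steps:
((-1*(-3))*g)**3 = (-1*(-3)*(-5))**3 = (3*(-5))**3 = (-15)**3 = -3375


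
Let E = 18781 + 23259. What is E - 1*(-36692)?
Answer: 78732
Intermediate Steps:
E = 42040
E - 1*(-36692) = 42040 - 1*(-36692) = 42040 + 36692 = 78732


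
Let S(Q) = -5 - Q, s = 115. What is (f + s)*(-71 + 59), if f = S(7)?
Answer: -1236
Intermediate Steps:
f = -12 (f = -5 - 1*7 = -5 - 7 = -12)
(f + s)*(-71 + 59) = (-12 + 115)*(-71 + 59) = 103*(-12) = -1236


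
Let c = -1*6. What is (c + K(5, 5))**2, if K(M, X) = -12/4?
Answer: 81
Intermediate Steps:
K(M, X) = -3 (K(M, X) = -12*1/4 = -3)
c = -6
(c + K(5, 5))**2 = (-6 - 3)**2 = (-9)**2 = 81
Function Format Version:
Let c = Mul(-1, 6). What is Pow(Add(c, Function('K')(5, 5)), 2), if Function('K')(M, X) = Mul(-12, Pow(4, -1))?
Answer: 81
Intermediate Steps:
Function('K')(M, X) = -3 (Function('K')(M, X) = Mul(-12, Rational(1, 4)) = -3)
c = -6
Pow(Add(c, Function('K')(5, 5)), 2) = Pow(Add(-6, -3), 2) = Pow(-9, 2) = 81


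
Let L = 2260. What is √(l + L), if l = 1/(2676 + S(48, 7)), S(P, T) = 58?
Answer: √16892951294/2734 ≈ 47.539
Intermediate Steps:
l = 1/2734 (l = 1/(2676 + 58) = 1/2734 ≈ 0.00036576)
√(l + L) = √(1/2734 + 2260) = √(6178841/2734) = √16892951294/2734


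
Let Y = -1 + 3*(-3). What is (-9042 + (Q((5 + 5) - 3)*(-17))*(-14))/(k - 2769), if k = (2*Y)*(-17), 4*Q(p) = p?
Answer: 17251/4858 ≈ 3.5510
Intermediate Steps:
Y = -10 (Y = -1 - 9 = -10)
Q(p) = p/4
k = 340 (k = (2*(-10))*(-17) = -20*(-17) = 340)
(-9042 + (Q((5 + 5) - 3)*(-17))*(-14))/(k - 2769) = (-9042 + ((((5 + 5) - 3)/4)*(-17))*(-14))/(340 - 2769) = (-9042 + (((10 - 3)/4)*(-17))*(-14))/(-2429) = (-9042 + (((¼)*7)*(-17))*(-14))*(-1/2429) = (-9042 + ((7/4)*(-17))*(-14))*(-1/2429) = (-9042 - 119/4*(-14))*(-1/2429) = (-9042 + 833/2)*(-1/2429) = -17251/2*(-1/2429) = 17251/4858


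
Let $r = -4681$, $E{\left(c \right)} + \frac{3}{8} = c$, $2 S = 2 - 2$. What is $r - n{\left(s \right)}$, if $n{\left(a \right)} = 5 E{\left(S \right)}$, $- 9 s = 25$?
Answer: $- \frac{37433}{8} \approx -4679.1$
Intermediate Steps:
$S = 0$ ($S = \frac{2 - 2}{2} = \frac{1}{2} \cdot 0 = 0$)
$E{\left(c \right)} = - \frac{3}{8} + c$
$s = - \frac{25}{9}$ ($s = \left(- \frac{1}{9}\right) 25 = - \frac{25}{9} \approx -2.7778$)
$n{\left(a \right)} = - \frac{15}{8}$ ($n{\left(a \right)} = 5 \left(- \frac{3}{8} + 0\right) = 5 \left(- \frac{3}{8}\right) = - \frac{15}{8}$)
$r - n{\left(s \right)} = -4681 - - \frac{15}{8} = -4681 + \frac{15}{8} = - \frac{37433}{8}$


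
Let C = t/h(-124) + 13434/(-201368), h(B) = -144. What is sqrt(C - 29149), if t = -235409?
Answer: I*sqrt(2510276817716179)/302052 ≈ 165.87*I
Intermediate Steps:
C = 5925238127/3624624 (C = -235409/(-144) + 13434/(-201368) = -235409*(-1/144) + 13434*(-1/201368) = 235409/144 - 6717/100684 = 5925238127/3624624 ≈ 1634.7)
sqrt(C - 29149) = sqrt(5925238127/3624624 - 29149) = sqrt(-99728926849/3624624) = I*sqrt(2510276817716179)/302052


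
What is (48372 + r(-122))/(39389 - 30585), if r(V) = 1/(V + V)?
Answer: 11802767/2148176 ≈ 5.4943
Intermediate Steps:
r(V) = 1/(2*V)
(48372 + r(-122))/(39389 - 30585) = (48372 + (½)/(-122))/(39389 - 30585) = (48372 + (½)*(-1/122))/8804 = (48372 - 1/244)*(1/8804) = (11802767/244)*(1/8804) = 11802767/2148176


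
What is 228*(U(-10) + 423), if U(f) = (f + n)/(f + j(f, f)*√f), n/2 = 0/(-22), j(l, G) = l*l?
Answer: 456*(212*I + 2115*√10)/(I + 10*√10) ≈ 96444.0 + 7.2028*I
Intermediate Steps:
j(l, G) = l²
n = 0 (n = 2*(0/(-22)) = 2*(0*(-1/22)) = 2*0 = 0)
U(f) = f/(f + f^(5/2)) (U(f) = (f + 0)/(f + f²*√f) = f/(f + f^(5/2)))
228*(U(-10) + 423) = 228*(-10/(-10 + (-10)^(5/2)) + 423) = 228*(-10/(-10 + 100*I*√10) + 423) = 228*(423 - 10/(-10 + 100*I*√10)) = 96444 - 2280/(-10 + 100*I*√10)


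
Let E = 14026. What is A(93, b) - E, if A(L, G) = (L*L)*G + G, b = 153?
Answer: 1309424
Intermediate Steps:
A(L, G) = G + G*L² (A(L, G) = L²*G + G = G*L² + G = G + G*L²)
A(93, b) - E = 153*(1 + 93²) - 1*14026 = 153*(1 + 8649) - 14026 = 153*8650 - 14026 = 1323450 - 14026 = 1309424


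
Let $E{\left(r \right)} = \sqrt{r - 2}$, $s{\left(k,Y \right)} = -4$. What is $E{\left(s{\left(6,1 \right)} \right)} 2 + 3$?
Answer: $3 + 2 i \sqrt{6} \approx 3.0 + 4.899 i$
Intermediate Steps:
$E{\left(r \right)} = \sqrt{-2 + r}$
$E{\left(s{\left(6,1 \right)} \right)} 2 + 3 = \sqrt{-2 - 4} \cdot 2 + 3 = \sqrt{-6} \cdot 2 + 3 = i \sqrt{6} \cdot 2 + 3 = 2 i \sqrt{6} + 3 = 3 + 2 i \sqrt{6}$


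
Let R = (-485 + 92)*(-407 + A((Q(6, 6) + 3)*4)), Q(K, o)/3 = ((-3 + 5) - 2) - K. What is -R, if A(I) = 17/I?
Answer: -3201247/20 ≈ -1.6006e+5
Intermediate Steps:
Q(K, o) = -3*K (Q(K, o) = 3*(((-3 + 5) - 2) - K) = 3*((2 - 2) - K) = 3*(0 - K) = 3*(-K) = -3*K)
R = 3201247/20 (R = (-485 + 92)*(-407 + 17/(((-3*6 + 3)*4))) = -393*(-407 + 17/(((-18 + 3)*4))) = -393*(-407 + 17/((-15*4))) = -393*(-407 + 17/(-60)) = -393*(-407 + 17*(-1/60)) = -393*(-407 - 17/60) = -393*(-24437/60) = 3201247/20 ≈ 1.6006e+5)
-R = -1*3201247/20 = -3201247/20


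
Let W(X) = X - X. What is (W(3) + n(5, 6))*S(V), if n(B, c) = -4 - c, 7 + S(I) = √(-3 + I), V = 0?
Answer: 70 - 10*I*√3 ≈ 70.0 - 17.32*I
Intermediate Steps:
S(I) = -7 + √(-3 + I)
W(X) = 0
(W(3) + n(5, 6))*S(V) = (0 + (-4 - 1*6))*(-7 + √(-3 + 0)) = (0 + (-4 - 6))*(-7 + √(-3)) = (0 - 10)*(-7 + I*√3) = -10*(-7 + I*√3) = 70 - 10*I*√3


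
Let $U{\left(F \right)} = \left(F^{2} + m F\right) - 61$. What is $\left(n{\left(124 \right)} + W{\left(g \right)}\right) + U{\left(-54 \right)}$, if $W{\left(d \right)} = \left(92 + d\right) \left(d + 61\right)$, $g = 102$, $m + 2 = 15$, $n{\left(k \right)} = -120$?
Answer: $33655$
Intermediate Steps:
$m = 13$ ($m = -2 + 15 = 13$)
$U{\left(F \right)} = -61 + F^{2} + 13 F$ ($U{\left(F \right)} = \left(F^{2} + 13 F\right) - 61 = -61 + F^{2} + 13 F$)
$W{\left(d \right)} = \left(61 + d\right) \left(92 + d\right)$ ($W{\left(d \right)} = \left(92 + d\right) \left(61 + d\right) = \left(61 + d\right) \left(92 + d\right)$)
$\left(n{\left(124 \right)} + W{\left(g \right)}\right) + U{\left(-54 \right)} = \left(-120 + \left(5612 + 102^{2} + 153 \cdot 102\right)\right) + \left(-61 + \left(-54\right)^{2} + 13 \left(-54\right)\right) = \left(-120 + \left(5612 + 10404 + 15606\right)\right) - -2153 = \left(-120 + 31622\right) + 2153 = 31502 + 2153 = 33655$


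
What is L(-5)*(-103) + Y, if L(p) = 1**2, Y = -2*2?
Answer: -107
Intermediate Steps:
Y = -4
L(p) = 1
L(-5)*(-103) + Y = 1*(-103) - 4 = -103 - 4 = -107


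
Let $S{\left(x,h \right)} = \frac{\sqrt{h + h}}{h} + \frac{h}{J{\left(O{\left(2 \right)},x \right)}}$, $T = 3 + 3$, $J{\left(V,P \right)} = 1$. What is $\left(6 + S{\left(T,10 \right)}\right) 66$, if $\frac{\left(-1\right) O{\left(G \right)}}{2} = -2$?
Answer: $1056 + \frac{66 \sqrt{5}}{5} \approx 1085.5$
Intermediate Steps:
$O{\left(G \right)} = 4$ ($O{\left(G \right)} = \left(-2\right) \left(-2\right) = 4$)
$T = 6$
$S{\left(x,h \right)} = h + \frac{\sqrt{2}}{\sqrt{h}}$ ($S{\left(x,h \right)} = \frac{\sqrt{h + h}}{h} + \frac{h}{1} = \frac{\sqrt{2 h}}{h} + h 1 = \frac{\sqrt{2} \sqrt{h}}{h} + h = \frac{\sqrt{2}}{\sqrt{h}} + h = h + \frac{\sqrt{2}}{\sqrt{h}}$)
$\left(6 + S{\left(T,10 \right)}\right) 66 = \left(6 + \left(10 + \frac{\sqrt{2}}{\sqrt{10}}\right)\right) 66 = \left(6 + \left(10 + \sqrt{2} \frac{\sqrt{10}}{10}\right)\right) 66 = \left(6 + \left(10 + \frac{\sqrt{5}}{5}\right)\right) 66 = \left(16 + \frac{\sqrt{5}}{5}\right) 66 = 1056 + \frac{66 \sqrt{5}}{5}$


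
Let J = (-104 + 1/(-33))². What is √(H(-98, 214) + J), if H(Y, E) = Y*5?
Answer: √11251879/33 ≈ 101.65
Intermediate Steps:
J = 11785489/1089 (J = (-104 - 1/33)² = (-3433/33)² = 11785489/1089 ≈ 10822.)
H(Y, E) = 5*Y
√(H(-98, 214) + J) = √(5*(-98) + 11785489/1089) = √(-490 + 11785489/1089) = √(11251879/1089) = √11251879/33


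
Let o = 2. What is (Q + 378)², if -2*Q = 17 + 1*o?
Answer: 543169/4 ≈ 1.3579e+5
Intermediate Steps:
Q = -19/2 (Q = -(17 + 1*2)/2 = -(17 + 2)/2 = -½*19 = -19/2 ≈ -9.5000)
(Q + 378)² = (-19/2 + 378)² = (737/2)² = 543169/4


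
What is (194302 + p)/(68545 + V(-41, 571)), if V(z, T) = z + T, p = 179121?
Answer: 373423/69075 ≈ 5.4061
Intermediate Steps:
V(z, T) = T + z
(194302 + p)/(68545 + V(-41, 571)) = (194302 + 179121)/(68545 + (571 - 41)) = 373423/(68545 + 530) = 373423/69075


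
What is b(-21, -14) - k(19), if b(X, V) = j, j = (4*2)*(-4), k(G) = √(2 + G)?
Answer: -32 - √21 ≈ -36.583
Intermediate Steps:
j = -32 (j = 8*(-4) = -32)
b(X, V) = -32
b(-21, -14) - k(19) = -32 - √(2 + 19) = -32 - √21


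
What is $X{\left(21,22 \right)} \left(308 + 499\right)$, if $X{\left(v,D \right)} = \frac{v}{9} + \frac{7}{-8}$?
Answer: $\frac{9415}{8} \approx 1176.9$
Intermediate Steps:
$X{\left(v,D \right)} = - \frac{7}{8} + \frac{v}{9}$ ($X{\left(v,D \right)} = v \frac{1}{9} + 7 \left(- \frac{1}{8}\right) = \frac{v}{9} - \frac{7}{8} = - \frac{7}{8} + \frac{v}{9}$)
$X{\left(21,22 \right)} \left(308 + 499\right) = \left(- \frac{7}{8} + \frac{1}{9} \cdot 21\right) \left(308 + 499\right) = \left(- \frac{7}{8} + \frac{7}{3}\right) 807 = \frac{35}{24} \cdot 807 = \frac{9415}{8}$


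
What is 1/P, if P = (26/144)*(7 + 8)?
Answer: 24/65 ≈ 0.36923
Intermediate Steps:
P = 65/24 (P = (26*(1/144))*15 = (13/72)*15 = 65/24 ≈ 2.7083)
1/P = 1/(65/24) = 24/65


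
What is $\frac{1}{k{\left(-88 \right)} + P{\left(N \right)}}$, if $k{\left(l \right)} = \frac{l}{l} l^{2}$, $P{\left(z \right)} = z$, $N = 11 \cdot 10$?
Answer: $\frac{1}{7854} \approx 0.00012732$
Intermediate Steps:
$N = 110$
$k{\left(l \right)} = l^{2}$ ($k{\left(l \right)} = 1 l^{2} = l^{2}$)
$\frac{1}{k{\left(-88 \right)} + P{\left(N \right)}} = \frac{1}{\left(-88\right)^{2} + 110} = \frac{1}{7744 + 110} = \frac{1}{7854}$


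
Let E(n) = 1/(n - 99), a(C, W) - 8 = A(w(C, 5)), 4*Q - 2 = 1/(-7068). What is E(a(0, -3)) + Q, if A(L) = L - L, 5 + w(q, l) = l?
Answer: 1258013/2572752 ≈ 0.48898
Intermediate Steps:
w(q, l) = -5 + l
Q = 14135/28272 (Q = ½ + (¼)/(-7068) = ½ + (¼)*(-1/7068) = ½ - 1/28272 = 14135/28272 ≈ 0.49996)
A(L) = 0
a(C, W) = 8 (a(C, W) = 8 + 0 = 8)
E(n) = 1/(-99 + n)
E(a(0, -3)) + Q = 1/(-99 + 8) + 14135/28272 = 1/(-91) + 14135/28272 = -1/91 + 14135/28272 = 1258013/2572752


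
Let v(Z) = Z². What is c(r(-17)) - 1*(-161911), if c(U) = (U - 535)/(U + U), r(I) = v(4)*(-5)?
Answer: 5181275/32 ≈ 1.6191e+5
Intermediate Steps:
r(I) = -80 (r(I) = 4²*(-5) = 16*(-5) = -80)
c(U) = (-535 + U)/(2*U) (c(U) = (-535 + U)/((2*U)) = (-535 + U)*(1/(2*U)) = (-535 + U)/(2*U))
c(r(-17)) - 1*(-161911) = (½)*(-535 - 80)/(-80) - 1*(-161911) = (½)*(-1/80)*(-615) + 161911 = 123/32 + 161911 = 5181275/32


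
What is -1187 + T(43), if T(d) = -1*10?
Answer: -1197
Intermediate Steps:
T(d) = -10
-1187 + T(43) = -1187 - 10 = -1197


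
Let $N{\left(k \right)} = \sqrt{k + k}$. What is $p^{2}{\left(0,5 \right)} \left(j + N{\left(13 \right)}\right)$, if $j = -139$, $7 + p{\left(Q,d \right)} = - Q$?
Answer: $-6811 + 49 \sqrt{26} \approx -6561.1$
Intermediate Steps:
$p{\left(Q,d \right)} = -7 - Q$
$N{\left(k \right)} = \sqrt{2} \sqrt{k}$ ($N{\left(k \right)} = \sqrt{2 k} = \sqrt{2} \sqrt{k}$)
$p^{2}{\left(0,5 \right)} \left(j + N{\left(13 \right)}\right) = \left(-7 - 0\right)^{2} \left(-139 + \sqrt{2} \sqrt{13}\right) = \left(-7 + 0\right)^{2} \left(-139 + \sqrt{26}\right) = \left(-7\right)^{2} \left(-139 + \sqrt{26}\right) = 49 \left(-139 + \sqrt{26}\right) = -6811 + 49 \sqrt{26}$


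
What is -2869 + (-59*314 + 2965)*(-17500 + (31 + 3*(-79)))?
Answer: 275520197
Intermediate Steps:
-2869 + (-59*314 + 2965)*(-17500 + (31 + 3*(-79))) = -2869 + (-18526 + 2965)*(-17500 + (31 - 237)) = -2869 - 15561*(-17500 - 206) = -2869 - 15561*(-17706) = -2869 + 275523066 = 275520197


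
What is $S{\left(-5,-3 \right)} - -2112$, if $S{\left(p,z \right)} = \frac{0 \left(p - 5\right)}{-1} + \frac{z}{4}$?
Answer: $\frac{8445}{4} \approx 2111.3$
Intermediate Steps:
$S{\left(p,z \right)} = \frac{z}{4}$ ($S{\left(p,z \right)} = 0 \left(-5 + p\right) \left(-1\right) + z \frac{1}{4} = 0 \left(-1\right) + \frac{z}{4} = 0 + \frac{z}{4} = \frac{z}{4}$)
$S{\left(-5,-3 \right)} - -2112 = \frac{1}{4} \left(-3\right) - -2112 = - \frac{3}{4} + 2112 = \frac{8445}{4}$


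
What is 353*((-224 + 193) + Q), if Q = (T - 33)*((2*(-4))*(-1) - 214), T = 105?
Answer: -5246639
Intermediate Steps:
Q = -14832 (Q = (105 - 33)*((2*(-4))*(-1) - 214) = 72*(-8*(-1) - 214) = 72*(8 - 214) = 72*(-206) = -14832)
353*((-224 + 193) + Q) = 353*((-224 + 193) - 14832) = 353*(-31 - 14832) = 353*(-14863) = -5246639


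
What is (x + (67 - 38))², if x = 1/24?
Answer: 485809/576 ≈ 843.42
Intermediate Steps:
x = 1/24 ≈ 0.041667
(x + (67 - 38))² = (1/24 + (67 - 38))² = (1/24 + 29)² = (697/24)² = 485809/576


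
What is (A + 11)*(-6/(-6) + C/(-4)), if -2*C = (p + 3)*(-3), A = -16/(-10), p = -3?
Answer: 63/5 ≈ 12.600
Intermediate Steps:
A = 8/5 (A = -16*(-1)/10 = -1*(-8/5) = 8/5 ≈ 1.6000)
C = 0 (C = -(-3 + 3)*(-3)/2 = -0*(-3) = -½*0 = 0)
(A + 11)*(-6/(-6) + C/(-4)) = (8/5 + 11)*(-6/(-6) + 0/(-4)) = 63*(-6*(-⅙) + 0*(-¼))/5 = 63*(1 + 0)/5 = (63/5)*1 = 63/5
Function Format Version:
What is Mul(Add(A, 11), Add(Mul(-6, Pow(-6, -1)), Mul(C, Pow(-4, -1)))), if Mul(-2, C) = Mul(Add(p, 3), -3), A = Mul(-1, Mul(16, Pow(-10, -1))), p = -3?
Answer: Rational(63, 5) ≈ 12.600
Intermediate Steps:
A = Rational(8, 5) (A = Mul(-1, Mul(16, Rational(-1, 10))) = Mul(-1, Rational(-8, 5)) = Rational(8, 5) ≈ 1.6000)
C = 0 (C = Mul(Rational(-1, 2), Mul(Add(-3, 3), -3)) = Mul(Rational(-1, 2), Mul(0, -3)) = Mul(Rational(-1, 2), 0) = 0)
Mul(Add(A, 11), Add(Mul(-6, Pow(-6, -1)), Mul(C, Pow(-4, -1)))) = Mul(Add(Rational(8, 5), 11), Add(Mul(-6, Pow(-6, -1)), Mul(0, Pow(-4, -1)))) = Mul(Rational(63, 5), Add(Mul(-6, Rational(-1, 6)), Mul(0, Rational(-1, 4)))) = Mul(Rational(63, 5), Add(1, 0)) = Mul(Rational(63, 5), 1) = Rational(63, 5)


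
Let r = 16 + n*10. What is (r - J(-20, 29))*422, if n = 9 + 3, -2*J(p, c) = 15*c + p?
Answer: 144957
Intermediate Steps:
J(p, c) = -15*c/2 - p/2 (J(p, c) = -(15*c + p)/2 = -(p + 15*c)/2 = -15*c/2 - p/2)
n = 12
r = 136 (r = 16 + 12*10 = 16 + 120 = 136)
(r - J(-20, 29))*422 = (136 - (-15/2*29 - ½*(-20)))*422 = (136 - (-435/2 + 10))*422 = (136 - 1*(-415/2))*422 = (136 + 415/2)*422 = (687/2)*422 = 144957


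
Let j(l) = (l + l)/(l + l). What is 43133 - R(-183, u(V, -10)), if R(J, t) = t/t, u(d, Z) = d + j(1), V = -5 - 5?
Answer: 43132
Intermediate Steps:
j(l) = 1 (j(l) = (2*l)/((2*l)) = (2*l)*(1/(2*l)) = 1)
V = -10
u(d, Z) = 1 + d (u(d, Z) = d + 1 = 1 + d)
R(J, t) = 1
43133 - R(-183, u(V, -10)) = 43133 - 1*1 = 43133 - 1 = 43132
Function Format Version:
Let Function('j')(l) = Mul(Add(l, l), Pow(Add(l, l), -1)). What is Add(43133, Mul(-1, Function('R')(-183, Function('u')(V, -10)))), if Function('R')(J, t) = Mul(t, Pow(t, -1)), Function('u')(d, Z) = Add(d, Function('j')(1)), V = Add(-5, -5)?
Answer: 43132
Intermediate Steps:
Function('j')(l) = 1 (Function('j')(l) = Mul(Mul(2, l), Pow(Mul(2, l), -1)) = Mul(Mul(2, l), Mul(Rational(1, 2), Pow(l, -1))) = 1)
V = -10
Function('u')(d, Z) = Add(1, d) (Function('u')(d, Z) = Add(d, 1) = Add(1, d))
Function('R')(J, t) = 1
Add(43133, Mul(-1, Function('R')(-183, Function('u')(V, -10)))) = Add(43133, Mul(-1, 1)) = Add(43133, -1) = 43132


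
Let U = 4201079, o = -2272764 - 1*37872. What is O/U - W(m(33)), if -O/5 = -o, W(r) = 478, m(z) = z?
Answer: -2019668942/4201079 ≈ -480.75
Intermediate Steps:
o = -2310636 (o = -2272764 - 37872 = -2310636)
O = -11553180 (O = -(-5)*(-2310636) = -5*2310636 = -11553180)
O/U - W(m(33)) = -11553180/4201079 - 1*478 = -11553180*1/4201079 - 478 = -11553180/4201079 - 478 = -2019668942/4201079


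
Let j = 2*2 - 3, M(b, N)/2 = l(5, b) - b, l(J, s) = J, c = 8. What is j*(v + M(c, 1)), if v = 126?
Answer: 120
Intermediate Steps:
M(b, N) = 10 - 2*b (M(b, N) = 2*(5 - b) = 10 - 2*b)
j = 1 (j = 4 - 3 = 1)
j*(v + M(c, 1)) = 1*(126 + (10 - 2*8)) = 1*(126 + (10 - 16)) = 1*(126 - 6) = 1*120 = 120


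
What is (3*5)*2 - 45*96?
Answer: -4290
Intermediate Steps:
(3*5)*2 - 45*96 = 15*2 - 4320 = 30 - 4320 = -4290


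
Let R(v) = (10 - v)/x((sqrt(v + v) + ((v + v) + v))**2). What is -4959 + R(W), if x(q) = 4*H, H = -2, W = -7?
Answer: -39689/8 ≈ -4961.1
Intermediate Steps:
x(q) = -8 (x(q) = 4*(-2) = -8)
R(v) = -5/4 + v/8 (R(v) = (10 - v)/(-8) = (10 - v)*(-1/8) = -5/4 + v/8)
-4959 + R(W) = -4959 + (-5/4 + (1/8)*(-7)) = -4959 + (-5/4 - 7/8) = -4959 - 17/8 = -39689/8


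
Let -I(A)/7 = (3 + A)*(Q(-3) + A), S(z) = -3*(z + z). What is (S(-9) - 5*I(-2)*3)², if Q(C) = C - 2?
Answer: 463761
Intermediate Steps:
S(z) = -6*z
Q(C) = -2 + C
I(A) = -7*(-5 + A)*(3 + A) (I(A) = -7*(3 + A)*((-2 - 3) + A) = -7*(3 + A)*(-5 + A) = -7*(-5 + A)*(3 + A))
(S(-9) - 5*I(-2)*3)² = (-6*(-9) - 5*(105 - 7*(-2)² + 14*(-2))*3)² = (54 - 5*(105 - 7*4 - 28)*3)² = (54 - 5*(105 - 28 - 28)*3)² = (54 - 5*49*3)² = (54 - 245*3)² = (54 - 735)² = (-681)² = 463761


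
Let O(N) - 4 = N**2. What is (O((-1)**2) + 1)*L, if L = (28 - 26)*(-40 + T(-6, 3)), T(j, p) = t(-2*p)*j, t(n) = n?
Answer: -48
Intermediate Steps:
T(j, p) = -2*j*p (T(j, p) = (-2*p)*j = -2*j*p)
O(N) = 4 + N**2
L = -8 (L = (28 - 26)*(-40 - 2*(-6)*3) = 2*(-40 + 36) = 2*(-4) = -8)
(O((-1)**2) + 1)*L = ((4 + ((-1)**2)**2) + 1)*(-8) = ((4 + 1**2) + 1)*(-8) = ((4 + 1) + 1)*(-8) = (5 + 1)*(-8) = 6*(-8) = -48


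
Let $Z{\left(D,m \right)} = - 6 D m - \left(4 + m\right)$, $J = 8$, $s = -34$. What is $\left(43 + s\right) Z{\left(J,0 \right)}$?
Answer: $-36$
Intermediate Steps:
$Z{\left(D,m \right)} = -4 - m - 6 D m$ ($Z{\left(D,m \right)} = - 6 D m - \left(4 + m\right) = -4 - m - 6 D m$)
$\left(43 + s\right) Z{\left(J,0 \right)} = \left(43 - 34\right) \left(-4 - 0 - 48 \cdot 0\right) = 9 \left(-4 + 0 + 0\right) = 9 \left(-4\right) = -36$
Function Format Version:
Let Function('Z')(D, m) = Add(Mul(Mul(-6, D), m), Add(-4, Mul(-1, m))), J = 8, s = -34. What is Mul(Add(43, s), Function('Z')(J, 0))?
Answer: -36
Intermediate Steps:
Function('Z')(D, m) = Add(-4, Mul(-1, m), Mul(-6, D, m)) (Function('Z')(D, m) = Add(Mul(-6, D, m), Add(-4, Mul(-1, m))) = Add(-4, Mul(-1, m), Mul(-6, D, m)))
Mul(Add(43, s), Function('Z')(J, 0)) = Mul(Add(43, -34), Add(-4, Mul(-1, 0), Mul(-6, 8, 0))) = Mul(9, Add(-4, 0, 0)) = Mul(9, -4) = -36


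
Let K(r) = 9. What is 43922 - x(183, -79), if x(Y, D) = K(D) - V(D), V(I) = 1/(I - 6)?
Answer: 3732604/85 ≈ 43913.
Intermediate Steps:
V(I) = 1/(-6 + I)
x(Y, D) = 9 - 1/(-6 + D)
43922 - x(183, -79) = 43922 - (-55 + 9*(-79))/(-6 - 79) = 43922 - (-55 - 711)/(-85) = 43922 - (-1)*(-766)/85 = 43922 - 1*766/85 = 43922 - 766/85 = 3732604/85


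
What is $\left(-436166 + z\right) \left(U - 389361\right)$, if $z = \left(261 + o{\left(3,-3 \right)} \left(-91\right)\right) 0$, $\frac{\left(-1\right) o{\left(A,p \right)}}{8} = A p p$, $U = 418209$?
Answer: $-12582516768$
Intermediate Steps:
$o{\left(A,p \right)} = - 8 A p^{2}$ ($o{\left(A,p \right)} = - 8 A p p = - 8 A p^{2}$)
$z = 0$ ($z = \left(261 + \left(-8\right) 3 \left(-3\right)^{2} \left(-91\right)\right) 0 = \left(261 + \left(-8\right) 3 \cdot 9 \left(-91\right)\right) 0 = \left(261 - -19656\right) 0 = \left(261 + 19656\right) 0 = 19917 \cdot 0 = 0$)
$\left(-436166 + z\right) \left(U - 389361\right) = \left(-436166 + 0\right) \left(418209 - 389361\right) = \left(-436166\right) 28848 = -12582516768$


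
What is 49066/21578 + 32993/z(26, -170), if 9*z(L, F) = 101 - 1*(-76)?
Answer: 1069331878/636551 ≈ 1679.9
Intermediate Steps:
z(L, F) = 59/3 (z(L, F) = (101 - 1*(-76))/9 = (101 + 76)/9 = (1/9)*177 = 59/3)
49066/21578 + 32993/z(26, -170) = 49066/21578 + 32993/(59/3) = 49066*(1/21578) + 32993*(3/59) = 24533/10789 + 98979/59 = 1069331878/636551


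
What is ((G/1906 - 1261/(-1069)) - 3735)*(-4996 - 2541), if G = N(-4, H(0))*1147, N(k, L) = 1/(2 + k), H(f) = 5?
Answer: 114687881937767/4075028 ≈ 2.8144e+7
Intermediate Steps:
G = -1147/2 (G = 1147/(2 - 4) = 1147/(-2) = -1/2*1147 = -1147/2 ≈ -573.50)
((G/1906 - 1261/(-1069)) - 3735)*(-4996 - 2541) = ((-1147/2/1906 - 1261/(-1069)) - 3735)*(-4996 - 2541) = ((-1147/2*1/1906 - 1261*(-1/1069)) - 3735)*(-7537) = ((-1147/3812 + 1261/1069) - 3735)*(-7537) = (3580789/4075028 - 3735)*(-7537) = -15216648791/4075028*(-7537) = 114687881937767/4075028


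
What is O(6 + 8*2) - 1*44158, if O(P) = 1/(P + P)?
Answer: -1942951/44 ≈ -44158.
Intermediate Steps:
O(P) = 1/(2*P)
O(6 + 8*2) - 1*44158 = 1/(2*(6 + 8*2)) - 1*44158 = 1/(2*(6 + 16)) - 44158 = (½)/22 - 44158 = (½)*(1/22) - 44158 = 1/44 - 44158 = -1942951/44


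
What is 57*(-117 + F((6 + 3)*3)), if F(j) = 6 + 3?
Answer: -6156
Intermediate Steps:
F(j) = 9
57*(-117 + F((6 + 3)*3)) = 57*(-117 + 9) = 57*(-108) = -6156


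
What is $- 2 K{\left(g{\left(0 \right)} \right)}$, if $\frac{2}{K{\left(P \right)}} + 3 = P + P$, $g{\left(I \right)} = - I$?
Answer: $\frac{4}{3} \approx 1.3333$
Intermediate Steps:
$K{\left(P \right)} = \frac{2}{-3 + 2 P}$ ($K{\left(P \right)} = \frac{2}{-3 + \left(P + P\right)} = \frac{2}{-3 + 2 P}$)
$- 2 K{\left(g{\left(0 \right)} \right)} = - 2 \frac{2}{-3 + 2 \left(\left(-1\right) 0\right)} = - 2 \frac{2}{-3 + 2 \cdot 0} = - 2 \frac{2}{-3 + 0} = - 2 \frac{2}{-3} = - 2 \cdot 2 \left(- \frac{1}{3}\right) = \left(-2\right) \left(- \frac{2}{3}\right) = \frac{4}{3}$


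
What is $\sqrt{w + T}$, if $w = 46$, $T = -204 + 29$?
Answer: $i \sqrt{129} \approx 11.358 i$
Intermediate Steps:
$T = -175$
$\sqrt{w + T} = \sqrt{46 - 175} = \sqrt{-129} = i \sqrt{129}$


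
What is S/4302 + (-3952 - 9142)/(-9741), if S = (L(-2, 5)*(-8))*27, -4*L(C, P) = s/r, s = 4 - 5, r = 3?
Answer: 3119725/2328099 ≈ 1.3400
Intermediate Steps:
s = -1
L(C, P) = 1/12 (L(C, P) = -(-1)/(4*3) = -¼*(-⅓) = 1/12)
S = -18 (S = ((1/12)*(-8))*27 = -⅔*27 = -18)
S/4302 + (-3952 - 9142)/(-9741) = -18/4302 + (-3952 - 9142)/(-9741) = -18*1/4302 - 13094*(-1/9741) = -1/239 + 13094/9741 = 3119725/2328099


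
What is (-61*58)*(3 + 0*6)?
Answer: -10614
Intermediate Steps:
(-61*58)*(3 + 0*6) = -3538*(3 + 0) = -3538*3 = -10614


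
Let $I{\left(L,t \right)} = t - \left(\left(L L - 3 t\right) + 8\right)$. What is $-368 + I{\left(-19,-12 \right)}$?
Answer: $-785$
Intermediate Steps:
$I{\left(L,t \right)} = -8 - L^{2} + 4 t$ ($I{\left(L,t \right)} = t - \left(\left(L^{2} - 3 t\right) + 8\right) = t - \left(8 + L^{2} - 3 t\right) = -8 - L^{2} + 4 t$)
$-368 + I{\left(-19,-12 \right)} = -368 - 417 = -785$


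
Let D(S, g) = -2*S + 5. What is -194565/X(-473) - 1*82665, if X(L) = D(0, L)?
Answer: -121578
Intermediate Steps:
D(S, g) = 5 - 2*S
X(L) = 5 (X(L) = 5 - 2*0 = 5 + 0 = 5)
-194565/X(-473) - 1*82665 = -194565/5 - 1*82665 = -194565*⅕ - 82665 = -38913 - 82665 = -121578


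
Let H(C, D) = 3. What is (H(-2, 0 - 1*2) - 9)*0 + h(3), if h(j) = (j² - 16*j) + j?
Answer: -36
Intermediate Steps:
h(j) = j² - 15*j
(H(-2, 0 - 1*2) - 9)*0 + h(3) = (3 - 9)*0 + 3*(-15 + 3) = -6*0 + 3*(-12) = 0 - 36 = -36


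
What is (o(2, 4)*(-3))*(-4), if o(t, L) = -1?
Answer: -12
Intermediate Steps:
(o(2, 4)*(-3))*(-4) = -1*(-3)*(-4) = 3*(-4) = -12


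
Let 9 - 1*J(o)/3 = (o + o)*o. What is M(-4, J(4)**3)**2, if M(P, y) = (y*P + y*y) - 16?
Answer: 11646613537753263364201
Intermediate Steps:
J(o) = 27 - 6*o**2 (J(o) = 27 - 3*(o + o)*o = 27 - 3*2*o*o = 27 - 6*o**2)
M(P, y) = -16 + y**2 + P*y (M(P, y) = (P*y + y**2) - 16 = (y**2 + P*y) - 16 = -16 + y**2 + P*y)
M(-4, J(4)**3)**2 = (-16 + ((27 - 6*4**2)**3)**2 - 4*(27 - 6*4**2)**3)**2 = (-16 + ((27 - 6*16)**3)**2 - 4*(27 - 6*16)**3)**2 = (-16 + ((27 - 96)**3)**2 - 4*(27 - 96)**3)**2 = (-16 + ((-69)**3)**2 - 4*(-69)**3)**2 = (-16 + (-328509)**2 - 4*(-328509))**2 = (-16 + 107918163081 + 1314036)**2 = 107919477101**2 = 11646613537753263364201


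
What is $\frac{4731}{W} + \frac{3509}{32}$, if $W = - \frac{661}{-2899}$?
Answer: $\frac{441204857}{21152} \approx 20859.0$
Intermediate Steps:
$W = \frac{661}{2899}$ ($W = \left(-661\right) \left(- \frac{1}{2899}\right) = \frac{661}{2899} \approx 0.22801$)
$\frac{4731}{W} + \frac{3509}{32} = \frac{4731}{\frac{661}{2899}} + \frac{3509}{32} = 4731 \cdot \frac{2899}{661} + 3509 \cdot \frac{1}{32} = \frac{13715169}{661} + \frac{3509}{32} = \frac{441204857}{21152}$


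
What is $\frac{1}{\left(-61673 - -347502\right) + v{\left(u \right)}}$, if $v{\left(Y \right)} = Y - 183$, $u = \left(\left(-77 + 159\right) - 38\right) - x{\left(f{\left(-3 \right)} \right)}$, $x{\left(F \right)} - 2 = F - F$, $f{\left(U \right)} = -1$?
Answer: $\frac{1}{285688} \approx 3.5003 \cdot 10^{-6}$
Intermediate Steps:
$x{\left(F \right)} = 2$ ($x{\left(F \right)} = 2 + \left(F - F\right) = 2 + 0 = 2$)
$u = 42$ ($u = \left(\left(-77 + 159\right) - 38\right) - 2 = \left(82 - 38\right) - 2 = 44 - 2 = 42$)
$v{\left(Y \right)} = -183 + Y$
$\frac{1}{\left(-61673 - -347502\right) + v{\left(u \right)}} = \frac{1}{\left(-61673 - -347502\right) + \left(-183 + 42\right)} = \frac{1}{\left(-61673 + 347502\right) - 141} = \frac{1}{285829 - 141} = \frac{1}{285688}$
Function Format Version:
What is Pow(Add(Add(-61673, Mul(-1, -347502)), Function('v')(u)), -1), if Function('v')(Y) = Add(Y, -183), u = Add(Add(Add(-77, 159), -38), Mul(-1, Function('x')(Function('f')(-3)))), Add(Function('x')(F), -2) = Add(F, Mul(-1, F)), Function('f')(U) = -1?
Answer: Rational(1, 285688) ≈ 3.5003e-6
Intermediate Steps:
Function('x')(F) = 2 (Function('x')(F) = Add(2, Add(F, Mul(-1, F))) = Add(2, 0) = 2)
u = 42 (u = Add(Add(Add(-77, 159), -38), Mul(-1, 2)) = Add(Add(82, -38), -2) = Add(44, -2) = 42)
Function('v')(Y) = Add(-183, Y)
Pow(Add(Add(-61673, Mul(-1, -347502)), Function('v')(u)), -1) = Pow(Add(Add(-61673, Mul(-1, -347502)), Add(-183, 42)), -1) = Pow(Add(Add(-61673, 347502), -141), -1) = Pow(Add(285829, -141), -1) = Pow(285688, -1) = Rational(1, 285688)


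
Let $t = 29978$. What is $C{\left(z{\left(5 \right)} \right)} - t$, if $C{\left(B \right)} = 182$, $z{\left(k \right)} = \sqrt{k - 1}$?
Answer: $-29796$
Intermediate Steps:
$z{\left(k \right)} = \sqrt{-1 + k}$
$C{\left(z{\left(5 \right)} \right)} - t = 182 - 29978 = -29796$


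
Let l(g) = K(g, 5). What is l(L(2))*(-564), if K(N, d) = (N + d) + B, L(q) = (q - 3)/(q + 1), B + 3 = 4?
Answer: -3196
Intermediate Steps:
B = 1 (B = -3 + 4 = 1)
L(q) = (-3 + q)/(1 + q)
K(N, d) = 1 + N + d (K(N, d) = (N + d) + 1 = 1 + N + d)
l(g) = 6 + g (l(g) = 1 + g + 5 = 6 + g)
l(L(2))*(-564) = (6 + (-3 + 2)/(1 + 2))*(-564) = (6 - 1/3)*(-564) = (17/3)*(-564) = -3196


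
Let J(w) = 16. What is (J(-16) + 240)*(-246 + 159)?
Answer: -22272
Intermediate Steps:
(J(-16) + 240)*(-246 + 159) = (16 + 240)*(-246 + 159) = 256*(-87) = -22272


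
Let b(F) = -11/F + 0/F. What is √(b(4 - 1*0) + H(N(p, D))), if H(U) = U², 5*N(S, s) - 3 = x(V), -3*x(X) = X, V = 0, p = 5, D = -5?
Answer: I*√239/10 ≈ 1.546*I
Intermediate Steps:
x(X) = -X/3
N(S, s) = ⅗ (N(S, s) = ⅗ + (-⅓*0)/5 = ⅗ + (⅕)*0 = ⅗ + 0 = ⅗)
b(F) = -11/F (b(F) = -11/F + 0 = -11/F)
√(b(4 - 1*0) + H(N(p, D))) = √(-11/(4 - 1*0) + (⅗)²) = √(-11/(4 + 0) + 9/25) = √(-11/4 + 9/25) = √(-239/100) = I*√239/10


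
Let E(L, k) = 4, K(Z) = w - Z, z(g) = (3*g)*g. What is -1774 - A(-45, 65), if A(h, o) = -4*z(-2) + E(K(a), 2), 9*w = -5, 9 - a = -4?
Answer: -1730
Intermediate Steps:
a = 13 (a = 9 - 1*(-4) = 9 + 4 = 13)
w = -5/9 (w = (⅑)*(-5) = -5/9 ≈ -0.55556)
z(g) = 3*g²
K(Z) = -5/9 - Z
A(h, o) = -44 (A(h, o) = -12*(-2)² + 4 = -12*4 + 4 = -4*12 + 4 = -48 + 4 = -44)
-1774 - A(-45, 65) = -1774 - 1*(-44) = -1774 + 44 = -1730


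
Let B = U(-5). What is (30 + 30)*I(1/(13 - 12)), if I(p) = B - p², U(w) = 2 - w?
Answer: 360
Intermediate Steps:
B = 7 (B = 2 - 1*(-5) = 2 + 5 = 7)
I(p) = 7 - p²
(30 + 30)*I(1/(13 - 12)) = (30 + 30)*(7 - (1/(13 - 12))²) = 60*(7 - (1/1)²) = 60*(7 - 1*1²) = 60*(7 - 1*1) = 60*(7 - 1) = 60*6 = 360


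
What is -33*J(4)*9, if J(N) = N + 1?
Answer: -1485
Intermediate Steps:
J(N) = 1 + N
-33*J(4)*9 = -33*(1 + 4)*9 = -33*5*9 = -165*9 = -1485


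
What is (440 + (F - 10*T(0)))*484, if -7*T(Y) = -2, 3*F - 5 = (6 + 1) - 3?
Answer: 1491204/7 ≈ 2.1303e+5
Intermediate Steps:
F = 3 (F = 5/3 + ((6 + 1) - 3)/3 = 5/3 + (7 - 3)/3 = 5/3 + (⅓)*4 = 5/3 + 4/3 = 3)
T(Y) = 2/7 (T(Y) = -⅐*(-2) = 2/7)
(440 + (F - 10*T(0)))*484 = (440 + (3 - 10*2/7))*484 = (440 + (3 - 20/7))*484 = (440 + ⅐)*484 = (3081/7)*484 = 1491204/7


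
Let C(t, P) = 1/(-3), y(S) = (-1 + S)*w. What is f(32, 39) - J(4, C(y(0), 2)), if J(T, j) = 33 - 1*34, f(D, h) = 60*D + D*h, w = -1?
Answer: 3169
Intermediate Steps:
y(S) = 1 - S (y(S) = (-1 + S)*(-1) = 1 - S)
C(t, P) = -⅓
J(T, j) = -1 (J(T, j) = 33 - 34 = -1)
f(32, 39) - J(4, C(y(0), 2)) = 32*(60 + 39) - 1*(-1) = 32*99 + 1 = 3168 + 1 = 3169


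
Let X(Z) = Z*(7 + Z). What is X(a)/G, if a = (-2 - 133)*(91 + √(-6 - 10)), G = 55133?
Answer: 150543630/55133 + 13264020*I/55133 ≈ 2730.6 + 240.58*I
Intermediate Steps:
a = -12285 - 540*I (a = -135*(91 + √(-16)) = -135*(91 + 4*I) = -12285 - 540*I ≈ -12285.0 - 540.0*I)
X(a)/G = ((-12285 - 540*I)*(7 + (-12285 - 540*I)))/55133 = ((-12285 - 540*I)*(-12278 - 540*I))*(1/55133) = (-12285 - 540*I)*(-12278 - 540*I)/55133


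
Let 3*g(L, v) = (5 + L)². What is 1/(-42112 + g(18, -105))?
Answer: -3/125807 ≈ -2.3846e-5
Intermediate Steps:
g(L, v) = (5 + L)²/3
1/(-42112 + g(18, -105)) = 1/(-42112 + (5 + 18)²/3) = 1/(-42112 + (⅓)*23²) = 1/(-42112 + (⅓)*529) = 1/(-42112 + 529/3) = 1/(-125807/3) = -3/125807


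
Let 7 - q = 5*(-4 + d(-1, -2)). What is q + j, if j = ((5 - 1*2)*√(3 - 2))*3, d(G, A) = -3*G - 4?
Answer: 41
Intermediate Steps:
d(G, A) = -4 - 3*G
j = 9 (j = ((5 - 2)*√1)*3 = (3*1)*3 = 3*3 = 9)
q = 32 (q = 7 - 5*(-4 + (-4 - 3*(-1))) = 7 - 5*(-4 + (-4 + 3)) = 7 - 5*(-4 - 1) = 7 - 5*(-5) = 7 - 1*(-25) = 7 + 25 = 32)
q + j = 32 + 9 = 41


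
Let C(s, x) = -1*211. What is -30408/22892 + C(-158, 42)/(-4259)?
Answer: -31169365/24374257 ≈ -1.2788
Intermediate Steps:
C(s, x) = -211
-30408/22892 + C(-158, 42)/(-4259) = -30408/22892 - 211/(-4259) = -30408*1/22892 - 211*(-1/4259) = -7602/5723 + 211/4259 = -31169365/24374257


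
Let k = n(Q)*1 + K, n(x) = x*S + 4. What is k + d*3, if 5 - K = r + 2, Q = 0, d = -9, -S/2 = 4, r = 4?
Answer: -24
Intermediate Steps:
S = -8 (S = -2*4 = -8)
K = -1 (K = 5 - (4 + 2) = 5 - 1*6 = 5 - 6 = -1)
n(x) = 4 - 8*x (n(x) = x*(-8) + 4 = -8*x + 4 = 4 - 8*x)
k = 3 (k = (4 - 8*0)*1 - 1 = (4 + 0)*1 - 1 = 4*1 - 1 = 4 - 1 = 3)
k + d*3 = 3 - 9*3 = 3 - 27 = -24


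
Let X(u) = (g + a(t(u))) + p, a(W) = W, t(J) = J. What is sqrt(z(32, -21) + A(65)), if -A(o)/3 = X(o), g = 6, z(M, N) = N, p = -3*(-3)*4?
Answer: 3*I*sqrt(38) ≈ 18.493*I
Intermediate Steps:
p = 36 (p = 9*4 = 36)
X(u) = 42 + u (X(u) = (6 + u) + 36 = 42 + u)
A(o) = -126 - 3*o (A(o) = -3*(42 + o) = -126 - 3*o)
sqrt(z(32, -21) + A(65)) = sqrt(-21 + (-126 - 3*65)) = sqrt(-21 + (-126 - 195)) = sqrt(-21 - 321) = sqrt(-342) = 3*I*sqrt(38)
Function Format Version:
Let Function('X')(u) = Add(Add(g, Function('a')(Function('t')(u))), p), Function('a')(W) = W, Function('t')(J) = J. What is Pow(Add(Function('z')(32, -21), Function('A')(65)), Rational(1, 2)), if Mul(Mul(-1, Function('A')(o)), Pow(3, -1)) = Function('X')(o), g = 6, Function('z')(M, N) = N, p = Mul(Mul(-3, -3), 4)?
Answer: Mul(3, I, Pow(38, Rational(1, 2))) ≈ Mul(18.493, I)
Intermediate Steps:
p = 36 (p = Mul(9, 4) = 36)
Function('X')(u) = Add(42, u) (Function('X')(u) = Add(Add(6, u), 36) = Add(42, u))
Function('A')(o) = Add(-126, Mul(-3, o)) (Function('A')(o) = Mul(-3, Add(42, o)) = Add(-126, Mul(-3, o)))
Pow(Add(Function('z')(32, -21), Function('A')(65)), Rational(1, 2)) = Pow(Add(-21, Add(-126, Mul(-3, 65))), Rational(1, 2)) = Pow(Add(-21, Add(-126, -195)), Rational(1, 2)) = Pow(Add(-21, -321), Rational(1, 2)) = Pow(-342, Rational(1, 2)) = Mul(3, I, Pow(38, Rational(1, 2)))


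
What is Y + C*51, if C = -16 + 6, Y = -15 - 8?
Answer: -533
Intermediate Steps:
Y = -23
C = -10
Y + C*51 = -23 - 10*51 = -23 - 510 = -533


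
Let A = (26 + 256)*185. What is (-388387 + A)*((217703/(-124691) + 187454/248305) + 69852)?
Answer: -103875920493273276329/4423056965 ≈ -2.3485e+10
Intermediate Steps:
A = 52170 (A = 282*185 = 52170)
(-388387 + A)*((217703/(-124691) + 187454/248305) + 69852) = (-388387 + 52170)*((217703/(-124691) + 187454/248305) + 69852) = -336217*((217703*(-1/124691) + 187454*(1/248305)) + 69852) = -336217*((-217703/124691 + 187454/248305) + 69852) = -336217*(-30682916701/30961398755 + 69852) = -336217*2162684942917559/30961398755 = -103875920493273276329/4423056965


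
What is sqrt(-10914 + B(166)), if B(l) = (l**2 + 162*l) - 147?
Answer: sqrt(43387) ≈ 208.30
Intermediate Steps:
B(l) = -147 + l**2 + 162*l
sqrt(-10914 + B(166)) = sqrt(-10914 + (-147 + 166**2 + 162*166)) = sqrt(-10914 + (-147 + 27556 + 26892)) = sqrt(-10914 + 54301) = sqrt(43387)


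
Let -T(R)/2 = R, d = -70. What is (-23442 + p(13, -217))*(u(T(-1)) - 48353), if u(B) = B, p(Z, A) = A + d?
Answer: 1147320879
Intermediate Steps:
p(Z, A) = -70 + A (p(Z, A) = A - 70 = -70 + A)
T(R) = -2*R
(-23442 + p(13, -217))*(u(T(-1)) - 48353) = (-23442 + (-70 - 217))*(-2*(-1) - 48353) = (-23442 - 287)*(2 - 48353) = -23729*(-48351) = 1147320879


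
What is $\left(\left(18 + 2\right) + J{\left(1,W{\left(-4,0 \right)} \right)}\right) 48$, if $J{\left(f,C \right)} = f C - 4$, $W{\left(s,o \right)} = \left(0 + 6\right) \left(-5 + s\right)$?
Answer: $-1824$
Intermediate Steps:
$W{\left(s,o \right)} = -30 + 6 s$ ($W{\left(s,o \right)} = 6 \left(-5 + s\right) = -30 + 6 s$)
$J{\left(f,C \right)} = -4 + C f$ ($J{\left(f,C \right)} = C f - 4 = -4 + C f$)
$\left(\left(18 + 2\right) + J{\left(1,W{\left(-4,0 \right)} \right)}\right) 48 = \left(\left(18 + 2\right) + \left(-4 + \left(-30 + 6 \left(-4\right)\right) 1\right)\right) 48 = \left(20 + \left(-4 + \left(-30 - 24\right) 1\right)\right) 48 = \left(20 - 58\right) 48 = \left(-38\right) 48 = -1824$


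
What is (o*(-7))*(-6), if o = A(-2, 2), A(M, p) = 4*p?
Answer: 336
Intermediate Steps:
o = 8 (o = 4*2 = 8)
(o*(-7))*(-6) = (8*(-7))*(-6) = -56*(-6) = 336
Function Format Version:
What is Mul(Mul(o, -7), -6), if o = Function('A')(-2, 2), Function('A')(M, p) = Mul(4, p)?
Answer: 336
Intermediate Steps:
o = 8 (o = Mul(4, 2) = 8)
Mul(Mul(o, -7), -6) = Mul(Mul(8, -7), -6) = Mul(-56, -6) = 336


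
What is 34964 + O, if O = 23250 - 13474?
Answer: 44740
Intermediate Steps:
O = 9776
34964 + O = 34964 + 9776 = 44740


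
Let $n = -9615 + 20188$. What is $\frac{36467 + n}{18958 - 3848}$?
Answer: $\frac{4704}{1511} \approx 3.1132$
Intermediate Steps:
$n = 10573$
$\frac{36467 + n}{18958 - 3848} = \frac{36467 + 10573}{18958 - 3848} = \frac{47040}{15110} = 47040 \cdot \frac{1}{15110} = \frac{4704}{1511}$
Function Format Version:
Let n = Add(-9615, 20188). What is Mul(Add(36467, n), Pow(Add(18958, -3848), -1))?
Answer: Rational(4704, 1511) ≈ 3.1132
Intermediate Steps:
n = 10573
Mul(Add(36467, n), Pow(Add(18958, -3848), -1)) = Mul(Add(36467, 10573), Pow(Add(18958, -3848), -1)) = Mul(47040, Pow(15110, -1)) = Mul(47040, Rational(1, 15110)) = Rational(4704, 1511)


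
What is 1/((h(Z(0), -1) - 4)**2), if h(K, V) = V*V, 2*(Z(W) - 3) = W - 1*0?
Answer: 1/9 ≈ 0.11111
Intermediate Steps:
Z(W) = 3 + W/2 (Z(W) = 3 + (W - 1*0)/2 = 3 + (W + 0)/2 = 3 + W/2)
h(K, V) = V**2
1/((h(Z(0), -1) - 4)**2) = 1/(((-1)**2 - 4)**2) = 1/((1 - 4)**2) = 1/((-3)**2) = 1/9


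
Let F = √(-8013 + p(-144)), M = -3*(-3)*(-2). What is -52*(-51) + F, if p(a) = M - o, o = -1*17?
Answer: 2652 + I*√8014 ≈ 2652.0 + 89.521*I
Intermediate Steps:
o = -17
M = -18 (M = 9*(-2) = -18)
p(a) = -1 (p(a) = -18 - 1*(-17) = -18 + 17 = -1)
F = I*√8014 (F = √(-8013 - 1) = √(-8014) = I*√8014 ≈ 89.521*I)
-52*(-51) + F = -52*(-51) + I*√8014 = 2652 + I*√8014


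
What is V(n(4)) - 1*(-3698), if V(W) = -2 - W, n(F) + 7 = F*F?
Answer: 3687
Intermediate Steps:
n(F) = -7 + F² (n(F) = -7 + F*F = -7 + F²)
V(n(4)) - 1*(-3698) = (-2 - (-7 + 4²)) - 1*(-3698) = (-2 - (-7 + 16)) + 3698 = (-2 - 1*9) + 3698 = (-2 - 9) + 3698 = -11 + 3698 = 3687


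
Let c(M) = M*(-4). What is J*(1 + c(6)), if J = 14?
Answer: -322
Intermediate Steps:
c(M) = -4*M
J*(1 + c(6)) = 14*(1 - 4*6) = 14*(1 - 24) = 14*(-23) = -322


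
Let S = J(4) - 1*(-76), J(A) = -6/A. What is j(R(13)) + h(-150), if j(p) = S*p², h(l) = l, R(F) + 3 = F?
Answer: 7300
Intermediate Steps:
R(F) = -3 + F
S = 149/2 (S = -6/4 - 1*(-76) = -6*¼ + 76 = -3/2 + 76 = 149/2 ≈ 74.500)
j(p) = 149*p²/2
j(R(13)) + h(-150) = 149*(-3 + 13)²/2 - 150 = (149/2)*10² - 150 = (149/2)*100 - 150 = 7450 - 150 = 7300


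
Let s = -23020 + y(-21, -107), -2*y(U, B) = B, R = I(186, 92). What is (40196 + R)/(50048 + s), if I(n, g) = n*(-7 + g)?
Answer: 112012/54163 ≈ 2.0681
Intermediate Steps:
R = 15810 (R = 186*(-7 + 92) = 186*85 = 15810)
y(U, B) = -B/2
s = -45933/2 (s = -23020 - ½*(-107) = -23020 + 107/2 = -45933/2 ≈ -22967.)
(40196 + R)/(50048 + s) = (40196 + 15810)/(50048 - 45933/2) = 56006/(54163/2) = 56006*(2/54163) = 112012/54163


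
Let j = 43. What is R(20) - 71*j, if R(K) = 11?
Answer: -3042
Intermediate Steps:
R(20) - 71*j = 11 - 71*43 = 11 - 3053 = -3042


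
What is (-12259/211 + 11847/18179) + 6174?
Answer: 23461681162/3835769 ≈ 6116.6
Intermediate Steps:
(-12259/211 + 11847/18179) + 6174 = -220356644/3835769 + 6174 = 23461681162/3835769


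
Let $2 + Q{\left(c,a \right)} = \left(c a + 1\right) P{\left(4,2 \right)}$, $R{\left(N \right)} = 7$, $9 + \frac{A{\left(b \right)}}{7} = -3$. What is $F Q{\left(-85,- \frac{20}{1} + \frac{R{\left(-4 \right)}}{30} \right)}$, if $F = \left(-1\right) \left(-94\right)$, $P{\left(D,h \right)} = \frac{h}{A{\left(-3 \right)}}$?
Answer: $- \frac{71111}{18} \approx -3950.6$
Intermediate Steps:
$A{\left(b \right)} = -84$ ($A{\left(b \right)} = -63 + 7 \left(-3\right) = -63 - 21 = -84$)
$P{\left(D,h \right)} = - \frac{h}{84}$ ($P{\left(D,h \right)} = \frac{h}{-84} = h \left(- \frac{1}{84}\right) = - \frac{h}{84}$)
$Q{\left(c,a \right)} = - \frac{85}{42} - \frac{a c}{42}$ ($Q{\left(c,a \right)} = -2 + \left(c a + 1\right) \left(\left(- \frac{1}{84}\right) 2\right) = -2 + \left(a c + 1\right) \left(- \frac{1}{42}\right) = -2 + \left(1 + a c\right) \left(- \frac{1}{42}\right) = -2 - \left(\frac{1}{42} + \frac{a c}{42}\right) = - \frac{85}{42} - \frac{a c}{42}$)
$F = 94$
$F Q{\left(-85,- \frac{20}{1} + \frac{R{\left(-4 \right)}}{30} \right)} = 94 \left(- \frac{85}{42} - \frac{1}{42} \left(- \frac{20}{1} + \frac{7}{30}\right) \left(-85\right)\right) = 94 \left(- \frac{85}{42} - \frac{1}{42} \left(\left(-20\right) 1 + 7 \cdot \frac{1}{30}\right) \left(-85\right)\right) = 94 \left(- \frac{85}{42} - \frac{1}{42} \left(-20 + \frac{7}{30}\right) \left(-85\right)\right) = 94 \left(- \frac{85}{42} - \left(- \frac{593}{1260}\right) \left(-85\right)\right) = 94 \left(- \frac{85}{42} - \frac{10081}{252}\right) = 94 \left(- \frac{1513}{36}\right) = - \frac{71111}{18}$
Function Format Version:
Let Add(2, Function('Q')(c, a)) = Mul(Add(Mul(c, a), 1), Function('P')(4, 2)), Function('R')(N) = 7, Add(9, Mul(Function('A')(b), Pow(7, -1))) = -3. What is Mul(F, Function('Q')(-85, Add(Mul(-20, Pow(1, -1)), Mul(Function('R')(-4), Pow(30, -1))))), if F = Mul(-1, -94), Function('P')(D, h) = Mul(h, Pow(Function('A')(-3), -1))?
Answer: Rational(-71111, 18) ≈ -3950.6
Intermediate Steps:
Function('A')(b) = -84 (Function('A')(b) = Add(-63, Mul(7, -3)) = Add(-63, -21) = -84)
Function('P')(D, h) = Mul(Rational(-1, 84), h) (Function('P')(D, h) = Mul(h, Pow(-84, -1)) = Mul(h, Rational(-1, 84)) = Mul(Rational(-1, 84), h))
Function('Q')(c, a) = Add(Rational(-85, 42), Mul(Rational(-1, 42), a, c)) (Function('Q')(c, a) = Add(-2, Mul(Add(Mul(c, a), 1), Mul(Rational(-1, 84), 2))) = Add(-2, Mul(Add(Mul(a, c), 1), Rational(-1, 42))) = Add(-2, Mul(Add(1, Mul(a, c)), Rational(-1, 42))) = Add(-2, Add(Rational(-1, 42), Mul(Rational(-1, 42), a, c))) = Add(Rational(-85, 42), Mul(Rational(-1, 42), a, c)))
F = 94
Mul(F, Function('Q')(-85, Add(Mul(-20, Pow(1, -1)), Mul(Function('R')(-4), Pow(30, -1))))) = Mul(94, Add(Rational(-85, 42), Mul(Rational(-1, 42), Add(Mul(-20, Pow(1, -1)), Mul(7, Pow(30, -1))), -85))) = Mul(94, Add(Rational(-85, 42), Mul(Rational(-1, 42), Add(Mul(-20, 1), Mul(7, Rational(1, 30))), -85))) = Mul(94, Add(Rational(-85, 42), Mul(Rational(-1, 42), Add(-20, Rational(7, 30)), -85))) = Mul(94, Add(Rational(-85, 42), Mul(Rational(-1, 42), Rational(-593, 30), -85))) = Mul(94, Add(Rational(-85, 42), Rational(-10081, 252))) = Mul(94, Rational(-1513, 36)) = Rational(-71111, 18)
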